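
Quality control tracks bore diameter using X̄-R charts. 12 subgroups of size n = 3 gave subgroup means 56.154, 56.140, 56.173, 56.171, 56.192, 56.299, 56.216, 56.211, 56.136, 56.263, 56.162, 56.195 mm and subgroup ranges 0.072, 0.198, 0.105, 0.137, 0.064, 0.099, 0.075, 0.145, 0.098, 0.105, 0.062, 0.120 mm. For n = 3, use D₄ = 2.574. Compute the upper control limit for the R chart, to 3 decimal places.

0.275

R̄ = (0.072 + 0.198 + 0.105 + 0.137 + 0.064 + 0.099 + 0.075 + 0.145 + 0.098 + 0.105 + 0.062 + 0.120) / 12 = 1.2800 / 12 = 0.1067
UCL_R = D₄·R̄ = 2.574 × 0.1067 = 0.2746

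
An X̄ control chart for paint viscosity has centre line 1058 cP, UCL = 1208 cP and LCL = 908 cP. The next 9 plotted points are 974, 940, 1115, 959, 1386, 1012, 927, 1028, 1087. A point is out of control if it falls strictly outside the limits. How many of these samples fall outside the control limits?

Compare each point to [908, 1208]: sample 5 = 1386 > UCL.

1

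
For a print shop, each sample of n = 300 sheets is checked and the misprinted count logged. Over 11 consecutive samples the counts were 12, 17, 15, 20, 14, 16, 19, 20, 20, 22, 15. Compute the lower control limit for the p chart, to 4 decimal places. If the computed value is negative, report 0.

p̄ = Σdᵢ / (k·n) = 190 / (11 × 300) = 0.05758
LCL = p̄ − 3·√(p̄(1−p̄)/n) = 0.05758 − 3 × 0.01345 = 0.01723

0.0172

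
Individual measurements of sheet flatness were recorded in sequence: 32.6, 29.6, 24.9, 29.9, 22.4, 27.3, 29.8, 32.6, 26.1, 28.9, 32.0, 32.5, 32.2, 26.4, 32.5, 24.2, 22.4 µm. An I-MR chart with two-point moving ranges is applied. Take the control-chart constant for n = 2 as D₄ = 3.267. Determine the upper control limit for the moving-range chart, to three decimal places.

Moving ranges: 3.0, 4.7, 5.0, 7.5, 4.9, 2.5, 2.8, 6.5, 2.8, 3.1, 0.5, 0.3, 5.8, 6.1, 8.3, 1.8; M̄R̄ = 65.6000 / 16 = 4.1000
UCL_MR = D₄·M̄R̄ = 3.267 × 4.1000 = 13.3947

13.395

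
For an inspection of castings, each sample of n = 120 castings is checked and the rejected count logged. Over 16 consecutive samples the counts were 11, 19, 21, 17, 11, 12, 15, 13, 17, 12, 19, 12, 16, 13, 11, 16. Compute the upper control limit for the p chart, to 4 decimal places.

0.2122

p̄ = Σdᵢ / (k·n) = 235 / (16 × 120) = 0.12240
UCL = p̄ + 3·√(p̄(1−p̄)/n) = 0.12240 + 3 × √(0.12240×0.87760/120) = 0.12240 + 3 × 0.02992 = 0.21215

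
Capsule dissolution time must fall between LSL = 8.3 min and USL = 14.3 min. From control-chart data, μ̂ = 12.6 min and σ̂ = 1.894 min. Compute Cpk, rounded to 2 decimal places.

0.30

Cpu = (USL − μ̂) / (3σ̂) = (14.3 − 12.6) / (3 × 1.894) = 0.2992; Cpl = (μ̂ − LSL) / (3σ̂) = (12.6 − 8.3) / (3 × 1.894) = 0.7568; Cpk = min(Cpu, Cpl) = 0.2992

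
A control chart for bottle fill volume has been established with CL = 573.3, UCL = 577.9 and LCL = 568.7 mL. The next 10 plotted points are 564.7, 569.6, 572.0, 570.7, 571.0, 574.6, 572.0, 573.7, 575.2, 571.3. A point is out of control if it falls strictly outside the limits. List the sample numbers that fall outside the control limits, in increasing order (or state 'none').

1

Compare each point to [568.7, 577.9]: sample 1 = 564.7 < LCL.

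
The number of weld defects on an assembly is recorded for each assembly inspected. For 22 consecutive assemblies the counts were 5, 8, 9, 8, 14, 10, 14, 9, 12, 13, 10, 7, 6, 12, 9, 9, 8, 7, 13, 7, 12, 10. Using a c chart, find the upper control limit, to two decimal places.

18.95

c̄ = (5 + 8 + 9 + 8 + 14 + 10 + 14 + 9 + 12 + 13 + 10 + 7 + 6 + 12 + 9 + 9 + 8 + 7 + 13 + 7 + 12 + 10) / 22 = 212 / 22 = 9.6364
UCL = c̄ + 3√c̄ = 9.6364 + 3 × √9.6364 = 9.6364 + 3 × 3.1042 = 18.9491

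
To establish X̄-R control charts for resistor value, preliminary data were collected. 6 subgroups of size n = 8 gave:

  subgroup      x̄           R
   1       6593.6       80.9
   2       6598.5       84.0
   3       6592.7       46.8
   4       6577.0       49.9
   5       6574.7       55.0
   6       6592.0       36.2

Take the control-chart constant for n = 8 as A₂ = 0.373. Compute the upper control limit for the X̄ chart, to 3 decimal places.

X̄̄ = (6593.6 + 6598.5 + 6592.7 + 6577.0 + 6574.7 + 6592.0) / 6 = 39528.5000 / 6 = 6588.0833
R̄ = (80.9 + 84.0 + 46.8 + 49.9 + 55.0 + 36.2) / 6 = 352.8000 / 6 = 58.8000
UCL = X̄̄ + A₂·R̄ = 6588.0833 + 0.373 × 58.8000 = 6610.0157

6610.016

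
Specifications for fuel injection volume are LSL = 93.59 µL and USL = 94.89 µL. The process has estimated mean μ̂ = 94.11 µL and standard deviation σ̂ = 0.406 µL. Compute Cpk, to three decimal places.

0.427

Cpu = (USL − μ̂) / (3σ̂) = (94.89 − 94.11) / (3 × 0.406) = 0.6404; Cpl = (μ̂ − LSL) / (3σ̂) = (94.11 − 93.59) / (3 × 0.406) = 0.4269; Cpk = min(Cpu, Cpl) = 0.4269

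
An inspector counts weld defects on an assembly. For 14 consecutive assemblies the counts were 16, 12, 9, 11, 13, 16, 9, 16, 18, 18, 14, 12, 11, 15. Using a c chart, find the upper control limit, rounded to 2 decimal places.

c̄ = (16 + 12 + 9 + 11 + 13 + 16 + 9 + 16 + 18 + 18 + 14 + 12 + 11 + 15) / 14 = 190 / 14 = 13.5714
UCL = c̄ + 3√c̄ = 13.5714 + 3 × √13.5714 = 13.5714 + 3 × 3.6839 = 24.6233

24.62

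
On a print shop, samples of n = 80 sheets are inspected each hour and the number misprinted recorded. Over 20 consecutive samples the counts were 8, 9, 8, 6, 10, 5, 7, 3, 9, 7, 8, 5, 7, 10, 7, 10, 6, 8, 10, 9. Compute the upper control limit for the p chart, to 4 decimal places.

0.1933

p̄ = Σdᵢ / (k·n) = 152 / (20 × 80) = 0.09500
UCL = p̄ + 3·√(p̄(1−p̄)/n) = 0.09500 + 3 × √(0.09500×0.90500/80) = 0.09500 + 3 × 0.03278 = 0.19335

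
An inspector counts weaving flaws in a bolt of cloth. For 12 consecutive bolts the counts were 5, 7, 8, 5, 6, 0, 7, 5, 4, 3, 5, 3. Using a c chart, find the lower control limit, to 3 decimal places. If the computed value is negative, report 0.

c̄ = (5 + 7 + 8 + 5 + 6 + 0 + 7 + 5 + 4 + 3 + 5 + 3) / 12 = 58 / 12 = 4.8333
LCL = c̄ − 3√c̄ = 4.8333 − 3 × 2.1985 = -1.7621 → 0 (cannot be negative)

0.000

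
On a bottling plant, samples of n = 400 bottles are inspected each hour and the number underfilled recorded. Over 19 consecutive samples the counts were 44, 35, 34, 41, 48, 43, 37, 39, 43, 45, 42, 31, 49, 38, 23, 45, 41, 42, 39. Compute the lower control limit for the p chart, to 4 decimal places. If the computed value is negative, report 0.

p̄ = Σdᵢ / (k·n) = 759 / (19 × 400) = 0.09987
LCL = p̄ − 3·√(p̄(1−p̄)/n) = 0.09987 − 3 × 0.01499 = 0.05489

0.0549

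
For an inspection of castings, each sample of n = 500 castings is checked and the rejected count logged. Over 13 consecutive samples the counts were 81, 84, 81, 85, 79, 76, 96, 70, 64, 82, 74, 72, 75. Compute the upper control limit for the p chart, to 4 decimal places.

0.2055

p̄ = Σdᵢ / (k·n) = 1019 / (13 × 500) = 0.15677
UCL = p̄ + 3·√(p̄(1−p̄)/n) = 0.15677 + 3 × √(0.15677×0.84323/500) = 0.15677 + 3 × 0.01626 = 0.20555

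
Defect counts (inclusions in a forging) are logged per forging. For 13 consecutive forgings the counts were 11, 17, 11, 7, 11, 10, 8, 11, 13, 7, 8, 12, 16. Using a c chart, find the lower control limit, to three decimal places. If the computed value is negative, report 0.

1.008

c̄ = (11 + 17 + 11 + 7 + 11 + 10 + 8 + 11 + 13 + 7 + 8 + 12 + 16) / 13 = 142 / 13 = 10.9231
LCL = c̄ − 3√c̄ = 10.9231 − 3 × 3.3050 = 1.0081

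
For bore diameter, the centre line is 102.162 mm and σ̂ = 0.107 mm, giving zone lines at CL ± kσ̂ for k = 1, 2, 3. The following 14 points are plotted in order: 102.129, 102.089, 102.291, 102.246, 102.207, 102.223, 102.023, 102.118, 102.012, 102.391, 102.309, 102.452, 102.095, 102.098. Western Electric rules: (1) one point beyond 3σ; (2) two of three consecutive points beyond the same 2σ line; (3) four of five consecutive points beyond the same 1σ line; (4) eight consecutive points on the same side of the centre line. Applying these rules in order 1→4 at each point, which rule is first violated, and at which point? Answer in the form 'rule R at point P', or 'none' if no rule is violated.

Zone of each point (C = within 1σ̂, B = 1σ̂–2σ̂, A = 2σ̂–3σ̂, * = beyond 3σ̂; sign = side of CL): 1:-C, 2:-C, 3:+B, 4:+C, 5:+C, 6:+C, 7:-B, 8:-C, 9:-B, 10:+A, 11:+B, 12:+A, 13:-C, 14:-C
Rule 2 (two of three consecutive points beyond the same 2σ limit) is satisfied at point 12.

rule 2 at point 12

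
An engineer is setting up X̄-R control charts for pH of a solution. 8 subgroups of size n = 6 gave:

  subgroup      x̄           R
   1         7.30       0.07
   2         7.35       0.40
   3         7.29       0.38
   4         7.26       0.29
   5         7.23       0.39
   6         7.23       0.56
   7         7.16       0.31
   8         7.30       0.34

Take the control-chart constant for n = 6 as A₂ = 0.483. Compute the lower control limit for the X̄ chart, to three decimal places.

7.100

X̄̄ = (7.30 + 7.35 + 7.29 + 7.26 + 7.23 + 7.23 + 7.16 + 7.30) / 8 = 58.1200 / 8 = 7.2650
R̄ = (0.07 + 0.40 + 0.38 + 0.29 + 0.39 + 0.56 + 0.31 + 0.34) / 8 = 2.7400 / 8 = 0.3425
LCL = X̄̄ − A₂·R̄ = 7.2650 − 0.483 × 0.3425 = 7.0996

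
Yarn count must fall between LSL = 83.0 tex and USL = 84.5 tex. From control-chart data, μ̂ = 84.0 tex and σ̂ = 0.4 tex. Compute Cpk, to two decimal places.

0.42

Cpu = (USL − μ̂) / (3σ̂) = (84.5 − 84.0) / (3 × 0.4) = 0.4167; Cpl = (μ̂ − LSL) / (3σ̂) = (84.0 − 83.0) / (3 × 0.4) = 0.8333; Cpk = min(Cpu, Cpl) = 0.4167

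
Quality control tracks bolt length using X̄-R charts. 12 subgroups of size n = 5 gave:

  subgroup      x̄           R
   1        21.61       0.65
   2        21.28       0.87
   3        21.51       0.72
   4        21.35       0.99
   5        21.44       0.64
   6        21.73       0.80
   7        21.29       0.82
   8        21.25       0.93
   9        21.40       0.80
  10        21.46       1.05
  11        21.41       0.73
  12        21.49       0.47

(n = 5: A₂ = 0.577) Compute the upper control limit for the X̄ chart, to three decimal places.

X̄̄ = (21.61 + 21.28 + 21.51 + 21.35 + 21.44 + 21.73 + 21.29 + 21.25 + 21.40 + 21.46 + 21.41 + 21.49) / 12 = 257.2200 / 12 = 21.4350
R̄ = (0.65 + 0.87 + 0.72 + 0.99 + 0.64 + 0.80 + 0.82 + 0.93 + 0.80 + 1.05 + 0.73 + 0.47) / 12 = 9.4700 / 12 = 0.7892
UCL = X̄̄ + A₂·R̄ = 21.4350 + 0.577 × 0.7892 = 21.8903

21.890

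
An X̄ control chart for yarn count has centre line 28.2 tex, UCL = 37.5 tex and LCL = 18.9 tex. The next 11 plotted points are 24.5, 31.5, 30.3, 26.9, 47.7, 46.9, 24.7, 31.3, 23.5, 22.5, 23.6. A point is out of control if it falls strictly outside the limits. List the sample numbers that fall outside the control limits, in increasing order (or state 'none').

Compare each point to [18.9, 37.5]: sample 5 = 47.7 > UCL; sample 6 = 46.9 > UCL.

5, 6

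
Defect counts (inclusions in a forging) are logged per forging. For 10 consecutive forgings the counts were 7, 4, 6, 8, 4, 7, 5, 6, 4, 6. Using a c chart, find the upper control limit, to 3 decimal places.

12.862

c̄ = (7 + 4 + 6 + 8 + 4 + 7 + 5 + 6 + 4 + 6) / 10 = 57 / 10 = 5.7000
UCL = c̄ + 3√c̄ = 5.7000 + 3 × √5.7000 = 5.7000 + 3 × 2.3875 = 12.8624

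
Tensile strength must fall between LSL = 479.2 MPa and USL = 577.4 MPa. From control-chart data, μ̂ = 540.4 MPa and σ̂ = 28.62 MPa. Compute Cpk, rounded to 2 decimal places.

0.43

Cpu = (USL − μ̂) / (3σ̂) = (577.4 − 540.4) / (3 × 28.62) = 0.4309; Cpl = (μ̂ − LSL) / (3σ̂) = (540.4 − 479.2) / (3 × 28.62) = 0.7128; Cpk = min(Cpu, Cpl) = 0.4309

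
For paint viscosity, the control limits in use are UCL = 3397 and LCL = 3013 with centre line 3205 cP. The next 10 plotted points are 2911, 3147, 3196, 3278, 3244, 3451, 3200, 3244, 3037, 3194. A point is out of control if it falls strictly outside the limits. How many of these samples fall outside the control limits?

2

Compare each point to [3013, 3397]: sample 1 = 2911 < LCL; sample 6 = 3451 > UCL.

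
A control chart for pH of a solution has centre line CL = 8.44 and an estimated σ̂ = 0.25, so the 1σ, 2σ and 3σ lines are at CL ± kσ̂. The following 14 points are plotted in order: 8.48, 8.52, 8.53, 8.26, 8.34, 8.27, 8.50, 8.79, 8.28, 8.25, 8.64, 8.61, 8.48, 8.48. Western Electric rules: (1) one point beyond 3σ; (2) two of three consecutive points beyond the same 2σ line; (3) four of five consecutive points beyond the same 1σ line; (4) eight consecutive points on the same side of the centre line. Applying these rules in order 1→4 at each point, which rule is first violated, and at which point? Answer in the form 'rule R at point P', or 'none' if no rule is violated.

none

Zone of each point (C = within 1σ̂, B = 1σ̂–2σ̂, A = 2σ̂–3σ̂, * = beyond 3σ̂; sign = side of CL): 1:+C, 2:+C, 3:+C, 4:-C, 5:-C, 6:-C, 7:+C, 8:+B, 9:-C, 10:-C, 11:+C, 12:+C, 13:+C, 14:+C
No rule fires across all 14 points.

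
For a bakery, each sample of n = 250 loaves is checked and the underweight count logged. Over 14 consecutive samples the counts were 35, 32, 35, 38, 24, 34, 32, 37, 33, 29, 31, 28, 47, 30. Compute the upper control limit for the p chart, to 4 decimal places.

p̄ = Σdᵢ / (k·n) = 465 / (14 × 250) = 0.13286
UCL = p̄ + 3·√(p̄(1−p̄)/n) = 0.13286 + 3 × √(0.13286×0.86714/250) = 0.13286 + 3 × 0.02147 = 0.19726

0.1973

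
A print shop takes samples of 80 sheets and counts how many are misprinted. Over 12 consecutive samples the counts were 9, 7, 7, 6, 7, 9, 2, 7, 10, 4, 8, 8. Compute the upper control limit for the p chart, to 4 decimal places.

0.1823

p̄ = Σdᵢ / (k·n) = 84 / (12 × 80) = 0.08750
UCL = p̄ + 3·√(p̄(1−p̄)/n) = 0.08750 + 3 × √(0.08750×0.91250/80) = 0.08750 + 3 × 0.03159 = 0.18228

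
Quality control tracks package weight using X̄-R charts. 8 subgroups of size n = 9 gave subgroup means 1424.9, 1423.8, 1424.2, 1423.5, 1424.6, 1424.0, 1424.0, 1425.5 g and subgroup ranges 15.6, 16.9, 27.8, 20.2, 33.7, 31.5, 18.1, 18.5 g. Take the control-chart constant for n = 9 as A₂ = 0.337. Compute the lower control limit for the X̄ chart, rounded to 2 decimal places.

X̄̄ = (1424.9 + 1423.8 + 1424.2 + 1423.5 + 1424.6 + 1424.0 + 1424.0 + 1425.5) / 8 = 11394.5000 / 8 = 1424.3125
R̄ = (15.6 + 16.9 + 27.8 + 20.2 + 33.7 + 31.5 + 18.1 + 18.5) / 8 = 182.3000 / 8 = 22.7875
LCL = X̄̄ − A₂·R̄ = 1424.3125 − 0.337 × 22.7875 = 1416.6331

1416.63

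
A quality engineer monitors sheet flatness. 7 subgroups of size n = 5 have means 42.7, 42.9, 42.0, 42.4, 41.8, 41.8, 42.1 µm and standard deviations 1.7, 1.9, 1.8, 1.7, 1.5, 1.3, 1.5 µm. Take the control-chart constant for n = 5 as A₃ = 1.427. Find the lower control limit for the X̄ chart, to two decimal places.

X̄̄ = (42.7 + 42.9 + 42.0 + 42.4 + 41.8 + 41.8 + 42.1) / 7 = 42.2429
s̄ = (1.7 + 1.9 + 1.8 + 1.7 + 1.5 + 1.3 + 1.5) / 7 = 1.6286
LCL = X̄̄ − A₃·s̄ = 42.2429 − 1.427 × 1.6286 = 39.9189

39.92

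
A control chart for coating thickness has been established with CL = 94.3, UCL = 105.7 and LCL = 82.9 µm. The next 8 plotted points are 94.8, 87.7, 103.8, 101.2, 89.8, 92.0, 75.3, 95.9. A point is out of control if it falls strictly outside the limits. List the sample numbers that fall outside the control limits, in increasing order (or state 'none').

Compare each point to [82.9, 105.7]: sample 7 = 75.3 < LCL.

7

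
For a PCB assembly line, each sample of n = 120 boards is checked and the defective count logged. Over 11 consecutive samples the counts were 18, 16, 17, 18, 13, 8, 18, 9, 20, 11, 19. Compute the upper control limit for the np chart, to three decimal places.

p̄ = Σdᵢ / (k·n) = 167 / (11 × 120) = 0.12652
UCL = np̄ + 3·√(np̄(1−p̄)) = 15.1818 + 3 × √(15.1818×0.87348) = 15.1818 + 3 × 3.6416 = 26.1066

26.107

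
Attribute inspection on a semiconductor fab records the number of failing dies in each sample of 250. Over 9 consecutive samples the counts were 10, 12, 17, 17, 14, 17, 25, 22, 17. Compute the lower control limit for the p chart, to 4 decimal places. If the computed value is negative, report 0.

p̄ = Σdᵢ / (k·n) = 151 / (9 × 250) = 0.06711
LCL = p̄ − 3·√(p̄(1−p̄)/n) = 0.06711 − 3 × 0.01582 = 0.01964

0.0196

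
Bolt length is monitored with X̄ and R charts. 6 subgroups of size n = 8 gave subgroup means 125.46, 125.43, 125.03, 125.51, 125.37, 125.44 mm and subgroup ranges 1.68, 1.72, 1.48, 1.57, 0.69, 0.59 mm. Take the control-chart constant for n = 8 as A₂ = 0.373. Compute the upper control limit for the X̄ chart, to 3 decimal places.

X̄̄ = (125.46 + 125.43 + 125.03 + 125.51 + 125.37 + 125.44) / 6 = 752.2400 / 6 = 125.3733
R̄ = (1.68 + 1.72 + 1.48 + 1.57 + 0.69 + 0.59) / 6 = 7.7300 / 6 = 1.2883
UCL = X̄̄ + A₂·R̄ = 125.3733 + 0.373 × 1.2883 = 125.8539

125.854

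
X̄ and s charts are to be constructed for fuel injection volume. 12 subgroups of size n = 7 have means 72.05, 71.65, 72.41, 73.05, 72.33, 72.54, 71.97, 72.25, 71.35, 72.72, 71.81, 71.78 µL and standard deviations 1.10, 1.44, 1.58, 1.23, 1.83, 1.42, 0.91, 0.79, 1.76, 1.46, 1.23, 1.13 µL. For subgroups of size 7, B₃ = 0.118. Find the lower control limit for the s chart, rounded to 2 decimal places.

s̄ = (1.10 + 1.44 + 1.58 + 1.23 + 1.83 + 1.42 + 0.91 + 0.79 + 1.76 + 1.46 + 1.23 + 1.13) / 12 = 1.3233
LCL_s = B₃·s̄ = 0.118 × 1.3233 = 0.1562

0.16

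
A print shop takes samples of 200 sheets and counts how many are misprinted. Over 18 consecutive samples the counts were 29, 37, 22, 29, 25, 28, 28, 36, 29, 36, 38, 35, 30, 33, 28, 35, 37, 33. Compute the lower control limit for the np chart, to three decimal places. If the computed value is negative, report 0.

p̄ = Σdᵢ / (k·n) = 568 / (18 × 200) = 0.15778
LCL = np̄ − 3·√(np̄(1−p̄)) = 31.5556 − 3 × 5.1553 = 16.0898

16.090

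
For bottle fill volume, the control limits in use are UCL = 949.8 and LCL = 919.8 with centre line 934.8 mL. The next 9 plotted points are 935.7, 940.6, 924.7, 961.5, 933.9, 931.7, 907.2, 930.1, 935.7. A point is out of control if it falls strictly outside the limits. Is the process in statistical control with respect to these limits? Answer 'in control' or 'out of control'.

Compare each point to [919.8, 949.8]: sample 4 = 961.5 > UCL; sample 7 = 907.2 < LCL.

out of control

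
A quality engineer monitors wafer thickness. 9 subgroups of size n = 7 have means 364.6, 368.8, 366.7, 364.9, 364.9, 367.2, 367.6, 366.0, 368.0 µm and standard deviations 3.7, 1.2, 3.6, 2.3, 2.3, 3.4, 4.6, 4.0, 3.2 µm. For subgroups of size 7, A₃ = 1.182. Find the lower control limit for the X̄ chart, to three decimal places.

X̄̄ = (364.6 + 368.8 + 366.7 + 364.9 + 364.9 + 367.2 + 367.6 + 366.0 + 368.0) / 9 = 366.5222
s̄ = (3.7 + 1.2 + 3.6 + 2.3 + 2.3 + 3.4 + 4.6 + 4.0 + 3.2) / 9 = 3.1444
LCL = X̄̄ − A₃·s̄ = 366.5222 − 1.182 × 3.1444 = 362.8055

362.805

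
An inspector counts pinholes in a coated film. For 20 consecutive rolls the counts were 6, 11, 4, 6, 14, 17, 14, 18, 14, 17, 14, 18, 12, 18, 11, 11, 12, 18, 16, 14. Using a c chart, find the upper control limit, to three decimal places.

c̄ = (6 + 11 + 4 + 6 + 14 + 17 + 14 + 18 + 14 + 17 + 14 + 18 + 12 + 18 + 11 + 11 + 12 + 18 + 16 + 14) / 20 = 265 / 20 = 13.2500
UCL = c̄ + 3√c̄ = 13.2500 + 3 × √13.2500 = 13.2500 + 3 × 3.6401 = 24.1702

24.170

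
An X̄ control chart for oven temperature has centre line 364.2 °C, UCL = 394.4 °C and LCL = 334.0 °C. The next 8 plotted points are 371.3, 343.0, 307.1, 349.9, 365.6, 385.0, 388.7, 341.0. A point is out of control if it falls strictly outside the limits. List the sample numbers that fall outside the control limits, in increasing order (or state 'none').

Compare each point to [334.0, 394.4]: sample 3 = 307.1 < LCL.

3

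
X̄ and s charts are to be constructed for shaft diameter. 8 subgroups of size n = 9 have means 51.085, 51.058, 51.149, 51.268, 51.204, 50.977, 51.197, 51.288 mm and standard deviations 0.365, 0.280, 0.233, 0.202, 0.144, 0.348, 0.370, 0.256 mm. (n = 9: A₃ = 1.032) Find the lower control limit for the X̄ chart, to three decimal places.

X̄̄ = (51.085 + 51.058 + 51.149 + 51.268 + 51.204 + 50.977 + 51.197 + 51.288) / 8 = 51.1532
s̄ = (0.365 + 0.280 + 0.233 + 0.202 + 0.144 + 0.348 + 0.370 + 0.256) / 8 = 0.2747
LCL = X̄̄ − A₃·s̄ = 51.1532 − 1.032 × 0.2747 = 50.8697

50.870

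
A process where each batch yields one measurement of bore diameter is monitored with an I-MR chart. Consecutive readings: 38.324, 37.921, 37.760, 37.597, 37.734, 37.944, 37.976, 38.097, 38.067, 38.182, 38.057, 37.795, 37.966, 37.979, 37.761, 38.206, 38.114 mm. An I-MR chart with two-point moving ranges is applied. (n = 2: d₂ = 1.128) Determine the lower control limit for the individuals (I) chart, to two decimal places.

37.52

X̄ = (38.324 + 37.921 + 37.760 + 37.597 + 37.734 + 37.944 + 37.976 + 38.097 + 38.067 + 38.182 + 38.057 + 37.795 + 37.966 + 37.979 + 37.761 + 38.206 + 38.114) / 17 = 37.9694
Moving ranges: 0.403, 0.161, 0.163, 0.137, 0.210, 0.032, 0.121, 0.030, 0.115, 0.125, 0.262, 0.171, 0.013, 0.218, 0.445, 0.092; M̄R̄ = 2.6980 / 16 = 0.1686
LCL = X̄ − 3·M̄R̄/d₂ = 37.9694 − 3 × 0.1686 / 1.128 = 37.5209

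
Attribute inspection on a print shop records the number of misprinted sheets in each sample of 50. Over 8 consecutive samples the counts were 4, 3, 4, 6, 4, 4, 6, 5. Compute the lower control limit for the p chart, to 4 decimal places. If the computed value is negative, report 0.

0.0000

p̄ = Σdᵢ / (k·n) = 36 / (8 × 50) = 0.09000
LCL = p̄ − 3·√(p̄(1−p̄)/n) = 0.09000 − 3 × 0.04047 = -0.03142 → 0 (negative, so LCL = 0)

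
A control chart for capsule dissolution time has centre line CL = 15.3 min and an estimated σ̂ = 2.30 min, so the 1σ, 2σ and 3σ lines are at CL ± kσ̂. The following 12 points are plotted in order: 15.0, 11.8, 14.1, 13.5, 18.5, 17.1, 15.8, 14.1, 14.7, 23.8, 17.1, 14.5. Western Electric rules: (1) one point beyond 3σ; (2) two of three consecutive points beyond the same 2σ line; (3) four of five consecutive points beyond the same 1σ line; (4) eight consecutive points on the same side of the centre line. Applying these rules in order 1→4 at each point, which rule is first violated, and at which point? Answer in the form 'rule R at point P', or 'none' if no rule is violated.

rule 1 at point 10

Zone of each point (C = within 1σ̂, B = 1σ̂–2σ̂, A = 2σ̂–3σ̂, * = beyond 3σ̂; sign = side of CL): 1:-C, 2:-B, 3:-C, 4:-C, 5:+B, 6:+C, 7:+C, 8:-C, 9:-C, 10:+*, 11:+C, 12:-C
Rule 1 (one point beyond the 3σ limits) is satisfied at point 10.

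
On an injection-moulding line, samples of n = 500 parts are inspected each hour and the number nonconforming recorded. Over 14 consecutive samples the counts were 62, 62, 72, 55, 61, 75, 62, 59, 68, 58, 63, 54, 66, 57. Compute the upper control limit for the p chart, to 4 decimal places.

0.1692

p̄ = Σdᵢ / (k·n) = 874 / (14 × 500) = 0.12486
UCL = p̄ + 3·√(p̄(1−p̄)/n) = 0.12486 + 3 × √(0.12486×0.87514/500) = 0.12486 + 3 × 0.01478 = 0.16921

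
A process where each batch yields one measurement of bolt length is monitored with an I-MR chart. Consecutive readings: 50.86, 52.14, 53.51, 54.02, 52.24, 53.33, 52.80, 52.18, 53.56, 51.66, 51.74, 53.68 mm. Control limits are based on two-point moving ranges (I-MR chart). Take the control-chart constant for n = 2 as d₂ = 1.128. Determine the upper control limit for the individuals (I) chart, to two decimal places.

55.66

X̄ = (50.86 + 52.14 + 53.51 + 54.02 + 52.24 + 53.33 + 52.80 + 52.18 + 53.56 + 51.66 + 51.74 + 53.68) / 12 = 52.6433
Moving ranges: 1.28, 1.37, 0.51, 1.78, 1.09, 0.53, 0.62, 1.38, 1.90, 0.08, 1.94; M̄R̄ = 12.4800 / 11 = 1.1345
UCL = X̄ + 3·M̄R̄/d₂ = 52.6433 + 3 × 1.1345 / 1.128 = 55.6607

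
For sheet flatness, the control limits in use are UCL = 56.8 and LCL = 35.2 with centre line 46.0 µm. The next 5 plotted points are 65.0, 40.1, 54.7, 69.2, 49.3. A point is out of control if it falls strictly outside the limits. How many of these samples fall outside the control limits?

Compare each point to [35.2, 56.8]: sample 1 = 65.0 > UCL; sample 4 = 69.2 > UCL.

2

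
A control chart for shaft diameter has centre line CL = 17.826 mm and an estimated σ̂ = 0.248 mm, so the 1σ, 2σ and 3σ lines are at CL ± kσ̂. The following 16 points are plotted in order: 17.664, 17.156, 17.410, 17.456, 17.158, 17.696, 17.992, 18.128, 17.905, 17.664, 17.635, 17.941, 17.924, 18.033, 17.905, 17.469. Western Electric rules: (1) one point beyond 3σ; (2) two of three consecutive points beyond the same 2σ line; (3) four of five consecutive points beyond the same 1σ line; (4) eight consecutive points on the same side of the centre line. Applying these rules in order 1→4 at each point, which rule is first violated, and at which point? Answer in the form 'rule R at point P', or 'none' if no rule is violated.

rule 3 at point 5

Zone of each point (C = within 1σ̂, B = 1σ̂–2σ̂, A = 2σ̂–3σ̂, * = beyond 3σ̂; sign = side of CL): 1:-C, 2:-A, 3:-B, 4:-B, 5:-A, 6:-C, 7:+C, 8:+B, 9:+C, 10:-C, 11:-C, 12:+C, 13:+C, 14:+C, 15:+C, 16:-B
Rule 3 (four of five consecutive points beyond the same 1σ limit) is satisfied at point 5.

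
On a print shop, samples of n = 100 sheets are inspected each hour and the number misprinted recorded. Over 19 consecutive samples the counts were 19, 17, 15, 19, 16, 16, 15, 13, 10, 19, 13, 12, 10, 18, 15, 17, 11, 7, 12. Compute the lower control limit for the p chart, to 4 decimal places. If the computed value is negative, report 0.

p̄ = Σdᵢ / (k·n) = 274 / (19 × 100) = 0.14421
LCL = p̄ − 3·√(p̄(1−p̄)/n) = 0.14421 − 3 × 0.03513 = 0.03882

0.0388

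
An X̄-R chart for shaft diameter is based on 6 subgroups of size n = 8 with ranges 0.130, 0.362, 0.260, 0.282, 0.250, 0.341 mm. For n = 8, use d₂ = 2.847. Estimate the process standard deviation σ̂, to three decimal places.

R̄ = (0.130 + 0.362 + 0.260 + 0.282 + 0.250 + 0.341) / 6 = 0.2708
σ̂ = R̄ / d₂ = 0.2708 / 2.847 = 0.0951

0.095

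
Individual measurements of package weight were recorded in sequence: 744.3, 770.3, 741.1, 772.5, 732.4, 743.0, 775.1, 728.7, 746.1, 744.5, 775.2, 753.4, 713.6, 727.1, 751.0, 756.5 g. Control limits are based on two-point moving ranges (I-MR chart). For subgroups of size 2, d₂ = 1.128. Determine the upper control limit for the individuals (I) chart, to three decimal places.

814.028

X̄ = (744.3 + 770.3 + 741.1 + 772.5 + 732.4 + 743.0 + 775.1 + 728.7 + 746.1 + 744.5 + 775.2 + 753.4 + 713.6 + 727.1 + 751.0 + 756.5) / 16 = 748.4250
Moving ranges: 26.0, 29.2, 31.4, 40.1, 10.6, 32.1, 46.4, 17.4, 1.6, 30.7, 21.8, 39.8, 13.5, 23.9, 5.5; M̄R̄ = 370.0000 / 15 = 24.6667
UCL = X̄ + 3·M̄R̄/d₂ = 748.4250 + 3 × 24.6667 / 1.128 = 814.0278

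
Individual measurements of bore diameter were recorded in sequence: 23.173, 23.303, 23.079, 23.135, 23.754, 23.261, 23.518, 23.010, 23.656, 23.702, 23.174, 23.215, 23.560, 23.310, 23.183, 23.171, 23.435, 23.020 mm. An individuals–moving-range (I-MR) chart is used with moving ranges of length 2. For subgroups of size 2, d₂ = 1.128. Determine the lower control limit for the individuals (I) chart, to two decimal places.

22.54

X̄ = (23.173 + 23.303 + 23.079 + 23.135 + 23.754 + 23.261 + 23.518 + 23.010 + 23.656 + 23.702 + 23.174 + 23.215 + 23.560 + 23.310 + 23.183 + 23.171 + 23.435 + 23.020) / 18 = 23.3144
Moving ranges: 0.130, 0.224, 0.056, 0.619, 0.493, 0.257, 0.508, 0.646, 0.046, 0.528, 0.041, 0.345, 0.250, 0.127, 0.012, 0.264, 0.415; M̄R̄ = 4.9610 / 17 = 0.2918
LCL = X̄ − 3·M̄R̄/d₂ = 23.3144 − 3 × 0.2918 / 1.128 = 22.5383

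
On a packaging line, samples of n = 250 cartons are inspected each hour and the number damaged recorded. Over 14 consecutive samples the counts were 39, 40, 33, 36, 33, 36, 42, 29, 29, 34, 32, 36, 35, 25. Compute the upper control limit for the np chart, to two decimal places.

50.52

p̄ = Σdᵢ / (k·n) = 479 / (14 × 250) = 0.13686
UCL = np̄ + 3·√(np̄(1−p̄)) = 34.2143 + 3 × √(34.2143×0.86314) = 34.2143 + 3 × 5.4343 = 50.5172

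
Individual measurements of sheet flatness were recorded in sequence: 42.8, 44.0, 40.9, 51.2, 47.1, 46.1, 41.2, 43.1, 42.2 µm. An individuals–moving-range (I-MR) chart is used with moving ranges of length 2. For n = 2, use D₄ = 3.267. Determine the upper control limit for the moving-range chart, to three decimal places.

11.189

Moving ranges: 1.2, 3.1, 10.3, 4.1, 1.0, 4.9, 1.9, 0.9; M̄R̄ = 27.4000 / 8 = 3.4250
UCL_MR = D₄·M̄R̄ = 3.267 × 3.4250 = 11.1895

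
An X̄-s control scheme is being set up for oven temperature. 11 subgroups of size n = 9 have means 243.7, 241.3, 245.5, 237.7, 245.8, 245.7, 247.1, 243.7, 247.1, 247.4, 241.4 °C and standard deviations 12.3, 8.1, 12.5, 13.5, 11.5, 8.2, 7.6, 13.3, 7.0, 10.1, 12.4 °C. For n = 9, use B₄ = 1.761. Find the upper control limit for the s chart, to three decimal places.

18.651

s̄ = (12.3 + 8.1 + 12.5 + 13.5 + 11.5 + 8.2 + 7.6 + 13.3 + 7.0 + 10.1 + 12.4) / 11 = 10.5909
UCL_s = B₄·s̄ = 1.761 × 10.5909 = 18.6506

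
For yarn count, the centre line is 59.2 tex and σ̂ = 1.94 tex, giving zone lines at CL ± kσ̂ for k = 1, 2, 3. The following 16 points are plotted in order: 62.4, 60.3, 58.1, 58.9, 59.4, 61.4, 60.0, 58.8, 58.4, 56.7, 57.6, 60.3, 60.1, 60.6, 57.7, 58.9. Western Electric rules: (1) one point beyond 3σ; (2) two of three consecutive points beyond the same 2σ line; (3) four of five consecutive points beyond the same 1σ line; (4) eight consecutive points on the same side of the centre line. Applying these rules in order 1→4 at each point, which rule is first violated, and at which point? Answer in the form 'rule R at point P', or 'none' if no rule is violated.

none

Zone of each point (C = within 1σ̂, B = 1σ̂–2σ̂, A = 2σ̂–3σ̂, * = beyond 3σ̂; sign = side of CL): 1:+B, 2:+C, 3:-C, 4:-C, 5:+C, 6:+B, 7:+C, 8:-C, 9:-C, 10:-B, 11:-C, 12:+C, 13:+C, 14:+C, 15:-C, 16:-C
No rule fires across all 16 points.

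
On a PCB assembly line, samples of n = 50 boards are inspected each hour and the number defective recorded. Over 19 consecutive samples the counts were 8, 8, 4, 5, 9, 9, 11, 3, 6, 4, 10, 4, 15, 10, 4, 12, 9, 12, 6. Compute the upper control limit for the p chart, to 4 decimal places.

0.3111

p̄ = Σdᵢ / (k·n) = 149 / (19 × 50) = 0.15684
UCL = p̄ + 3·√(p̄(1−p̄)/n) = 0.15684 + 3 × √(0.15684×0.84316/50) = 0.15684 + 3 × 0.05143 = 0.31113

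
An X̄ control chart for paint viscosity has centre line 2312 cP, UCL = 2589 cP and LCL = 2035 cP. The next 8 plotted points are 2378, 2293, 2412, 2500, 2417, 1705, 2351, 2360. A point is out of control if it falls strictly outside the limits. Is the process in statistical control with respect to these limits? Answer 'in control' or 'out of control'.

out of control

Compare each point to [2035, 2589]: sample 6 = 1705 < LCL.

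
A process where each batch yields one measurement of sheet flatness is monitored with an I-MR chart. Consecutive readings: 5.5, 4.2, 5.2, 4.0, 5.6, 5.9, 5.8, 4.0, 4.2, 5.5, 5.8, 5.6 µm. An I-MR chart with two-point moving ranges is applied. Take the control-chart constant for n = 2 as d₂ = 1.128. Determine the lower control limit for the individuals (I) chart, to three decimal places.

2.860

X̄ = (5.5 + 4.2 + 5.2 + 4.0 + 5.6 + 5.9 + 5.8 + 4.0 + 4.2 + 5.5 + 5.8 + 5.6) / 12 = 5.1083
Moving ranges: 1.3, 1.0, 1.2, 1.6, 0.3, 0.1, 1.8, 0.2, 1.3, 0.3, 0.2; M̄R̄ = 9.3000 / 11 = 0.8455
LCL = X̄ − 3·M̄R̄/d₂ = 5.1083 − 3 × 0.8455 / 1.128 = 2.8598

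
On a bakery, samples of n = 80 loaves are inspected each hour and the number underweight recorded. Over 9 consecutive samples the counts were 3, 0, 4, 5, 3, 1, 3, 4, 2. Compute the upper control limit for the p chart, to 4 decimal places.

0.0961

p̄ = Σdᵢ / (k·n) = 25 / (9 × 80) = 0.03472
UCL = p̄ + 3·√(p̄(1−p̄)/n) = 0.03472 + 3 × √(0.03472×0.96528/80) = 0.03472 + 3 × 0.02047 = 0.09613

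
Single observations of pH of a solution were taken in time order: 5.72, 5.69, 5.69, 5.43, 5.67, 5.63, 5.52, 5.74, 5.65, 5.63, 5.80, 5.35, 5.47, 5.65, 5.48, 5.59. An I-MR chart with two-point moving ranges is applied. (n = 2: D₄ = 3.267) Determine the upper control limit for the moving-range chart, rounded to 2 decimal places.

Moving ranges: 0.03, 0.00, 0.26, 0.24, 0.04, 0.11, 0.22, 0.09, 0.02, 0.17, 0.45, 0.12, 0.18, 0.17, 0.11; M̄R̄ = 2.2100 / 15 = 0.1473
UCL_MR = D₄·M̄R̄ = 3.267 × 0.1473 = 0.4813

0.48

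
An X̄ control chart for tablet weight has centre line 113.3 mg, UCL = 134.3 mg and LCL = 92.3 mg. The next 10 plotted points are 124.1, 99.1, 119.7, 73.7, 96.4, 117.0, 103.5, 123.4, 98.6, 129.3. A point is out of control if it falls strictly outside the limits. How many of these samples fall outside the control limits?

Compare each point to [92.3, 134.3]: sample 4 = 73.7 < LCL.

1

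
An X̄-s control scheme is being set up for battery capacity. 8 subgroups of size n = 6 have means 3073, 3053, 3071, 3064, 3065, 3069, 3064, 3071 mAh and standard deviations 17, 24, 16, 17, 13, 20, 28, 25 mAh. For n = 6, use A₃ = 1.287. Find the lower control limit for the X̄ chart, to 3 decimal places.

3040.510

X̄̄ = (3073 + 3053 + 3071 + 3064 + 3065 + 3069 + 3064 + 3071) / 8 = 3066.2500
s̄ = (17 + 24 + 16 + 17 + 13 + 20 + 28 + 25) / 8 = 20.0000
LCL = X̄̄ − A₃·s̄ = 3066.2500 − 1.287 × 20.0000 = 3040.5100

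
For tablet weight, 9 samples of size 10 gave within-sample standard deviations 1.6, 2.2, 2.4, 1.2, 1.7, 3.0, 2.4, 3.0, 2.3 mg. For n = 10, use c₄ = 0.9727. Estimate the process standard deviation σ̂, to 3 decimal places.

2.262

s̄ = (1.6 + 2.2 + 2.4 + 1.2 + 1.7 + 3.0 + 2.4 + 3.0 + 2.3) / 9 = 2.2000
σ̂ = s̄ / c₄ = 2.2000 / 0.9727 = 2.2617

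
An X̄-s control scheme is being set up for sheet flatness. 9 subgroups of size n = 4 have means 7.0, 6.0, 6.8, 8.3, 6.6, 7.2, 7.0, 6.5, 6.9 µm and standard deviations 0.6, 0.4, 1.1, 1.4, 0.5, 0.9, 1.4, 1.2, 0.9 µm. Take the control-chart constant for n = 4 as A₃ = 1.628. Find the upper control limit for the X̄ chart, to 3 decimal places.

8.442

X̄̄ = (7.0 + 6.0 + 6.8 + 8.3 + 6.6 + 7.2 + 7.0 + 6.5 + 6.9) / 9 = 6.9222
s̄ = (0.6 + 0.4 + 1.1 + 1.4 + 0.5 + 0.9 + 1.4 + 1.2 + 0.9) / 9 = 0.9333
UCL = X̄̄ + A₃·s̄ = 6.9222 + 1.628 × 0.9333 = 8.4417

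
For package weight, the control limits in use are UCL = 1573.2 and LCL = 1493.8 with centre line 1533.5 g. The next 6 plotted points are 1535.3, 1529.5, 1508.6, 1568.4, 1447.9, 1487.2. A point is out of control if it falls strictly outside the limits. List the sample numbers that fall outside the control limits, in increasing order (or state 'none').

5, 6

Compare each point to [1493.8, 1573.2]: sample 5 = 1447.9 < LCL; sample 6 = 1487.2 < LCL.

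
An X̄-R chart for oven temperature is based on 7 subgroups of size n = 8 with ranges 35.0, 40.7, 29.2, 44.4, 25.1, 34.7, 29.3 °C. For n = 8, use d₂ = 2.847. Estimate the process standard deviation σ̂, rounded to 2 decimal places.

11.96

R̄ = (35.0 + 40.7 + 29.2 + 44.4 + 25.1 + 34.7 + 29.3) / 7 = 34.0571
σ̂ = R̄ / d₂ = 34.0571 / 2.847 = 11.9625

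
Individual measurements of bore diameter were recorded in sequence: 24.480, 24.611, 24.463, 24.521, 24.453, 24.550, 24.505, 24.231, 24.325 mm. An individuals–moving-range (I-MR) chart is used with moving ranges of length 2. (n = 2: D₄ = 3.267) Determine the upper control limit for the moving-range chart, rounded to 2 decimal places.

Moving ranges: 0.131, 0.148, 0.058, 0.068, 0.097, 0.045, 0.274, 0.094; M̄R̄ = 0.9150 / 8 = 0.1144
UCL_MR = D₄·M̄R̄ = 3.267 × 0.1144 = 0.3737

0.37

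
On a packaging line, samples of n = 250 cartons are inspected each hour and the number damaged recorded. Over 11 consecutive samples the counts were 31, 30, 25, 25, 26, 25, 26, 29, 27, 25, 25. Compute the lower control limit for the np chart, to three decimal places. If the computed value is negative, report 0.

p̄ = Σdᵢ / (k·n) = 294 / (11 × 250) = 0.10691
LCL = np̄ − 3·√(np̄(1−p̄)) = 26.7273 − 3 × 4.8857 = 12.0702

12.070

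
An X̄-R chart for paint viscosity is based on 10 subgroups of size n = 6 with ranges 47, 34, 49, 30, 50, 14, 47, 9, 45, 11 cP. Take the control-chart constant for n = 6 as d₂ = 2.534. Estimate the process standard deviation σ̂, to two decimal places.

13.26

R̄ = (47 + 34 + 49 + 30 + 50 + 14 + 47 + 9 + 45 + 11) / 10 = 33.6000
σ̂ = R̄ / d₂ = 33.6000 / 2.534 = 13.2597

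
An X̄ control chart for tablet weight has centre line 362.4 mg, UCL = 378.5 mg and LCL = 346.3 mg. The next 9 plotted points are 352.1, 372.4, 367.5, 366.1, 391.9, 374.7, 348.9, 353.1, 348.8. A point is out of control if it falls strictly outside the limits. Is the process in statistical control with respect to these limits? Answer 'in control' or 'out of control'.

Compare each point to [346.3, 378.5]: sample 5 = 391.9 > UCL.

out of control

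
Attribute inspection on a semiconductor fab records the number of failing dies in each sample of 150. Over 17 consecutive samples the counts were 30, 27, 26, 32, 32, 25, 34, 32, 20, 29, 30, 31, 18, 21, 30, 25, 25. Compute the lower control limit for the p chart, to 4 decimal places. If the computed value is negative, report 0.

0.0884

p̄ = Σdᵢ / (k·n) = 467 / (17 × 150) = 0.18314
LCL = p̄ − 3·√(p̄(1−p̄)/n) = 0.18314 − 3 × 0.03158 = 0.08840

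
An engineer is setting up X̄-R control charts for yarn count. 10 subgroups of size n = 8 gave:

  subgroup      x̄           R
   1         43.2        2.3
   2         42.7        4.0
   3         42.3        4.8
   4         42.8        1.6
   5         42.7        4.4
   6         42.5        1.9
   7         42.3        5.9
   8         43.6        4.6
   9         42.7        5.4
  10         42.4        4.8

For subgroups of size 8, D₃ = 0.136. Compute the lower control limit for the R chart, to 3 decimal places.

0.540

R̄ = (2.3 + 4.0 + 4.8 + 1.6 + 4.4 + 1.9 + 5.9 + 4.6 + 5.4 + 4.8) / 10 = 39.7000 / 10 = 3.9700
LCL_R = D₃·R̄ = 0.136 × 3.9700 = 0.5399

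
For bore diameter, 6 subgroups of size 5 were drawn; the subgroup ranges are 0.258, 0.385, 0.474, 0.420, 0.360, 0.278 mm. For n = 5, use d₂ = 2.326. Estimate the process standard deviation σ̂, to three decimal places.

0.156

R̄ = (0.258 + 0.385 + 0.474 + 0.420 + 0.360 + 0.278) / 6 = 0.3625
σ̂ = R̄ / d₂ = 0.3625 / 2.326 = 0.1558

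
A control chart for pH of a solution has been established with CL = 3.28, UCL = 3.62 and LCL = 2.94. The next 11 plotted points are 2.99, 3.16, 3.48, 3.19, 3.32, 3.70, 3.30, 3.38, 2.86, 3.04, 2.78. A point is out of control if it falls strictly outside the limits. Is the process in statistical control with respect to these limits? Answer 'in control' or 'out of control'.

Compare each point to [2.94, 3.62]: sample 6 = 3.70 > UCL; sample 9 = 2.86 < LCL; sample 11 = 2.78 < LCL.

out of control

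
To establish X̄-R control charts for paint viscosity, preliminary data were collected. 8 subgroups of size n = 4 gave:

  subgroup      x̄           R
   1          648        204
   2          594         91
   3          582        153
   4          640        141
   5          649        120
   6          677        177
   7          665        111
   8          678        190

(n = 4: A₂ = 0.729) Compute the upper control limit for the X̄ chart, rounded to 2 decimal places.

X̄̄ = (648 + 594 + 582 + 640 + 649 + 677 + 665 + 678) / 8 = 5133.0000 / 8 = 641.6250
R̄ = (204 + 91 + 153 + 141 + 120 + 177 + 111 + 190) / 8 = 1187.0000 / 8 = 148.3750
UCL = X̄̄ + A₂·R̄ = 641.6250 + 0.729 × 148.3750 = 749.7904

749.79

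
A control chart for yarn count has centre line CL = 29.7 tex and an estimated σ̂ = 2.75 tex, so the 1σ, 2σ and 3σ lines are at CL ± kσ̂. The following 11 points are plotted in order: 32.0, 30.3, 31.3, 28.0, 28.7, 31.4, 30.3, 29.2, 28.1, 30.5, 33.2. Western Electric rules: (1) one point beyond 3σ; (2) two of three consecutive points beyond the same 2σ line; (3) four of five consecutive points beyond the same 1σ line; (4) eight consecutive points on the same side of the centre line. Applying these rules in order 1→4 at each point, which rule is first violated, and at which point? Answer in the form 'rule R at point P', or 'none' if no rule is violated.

Zone of each point (C = within 1σ̂, B = 1σ̂–2σ̂, A = 2σ̂–3σ̂, * = beyond 3σ̂; sign = side of CL): 1:+C, 2:+C, 3:+C, 4:-C, 5:-C, 6:+C, 7:+C, 8:-C, 9:-C, 10:+C, 11:+B
No rule fires across all 11 points.

none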